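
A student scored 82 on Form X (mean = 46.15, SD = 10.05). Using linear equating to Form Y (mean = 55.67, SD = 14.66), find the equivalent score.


slope = SD_Y / SD_X = 14.66 / 10.05 ~ 1.4587
intercept = mean_Y - slope * mean_X = 55.67 - (14.66 / 10.05) * 46.15 ~ -11.6493
Y = slope * X + intercept. To avoid rounding drift from the rounded slope/intercept, evaluate the equivalent form Y = mean_Y + SD_Y * (X - mean_X) / SD_X at full precision:
Y = 55.67 + 14.66 * (82 - 46.15) / 10.05
Y = 55.67 + 14.66 * 35.85 / 10.05
Y = 55.67 + 525.561 / 10.05
Y = 55.67 + 52.2946
Y = 107.9646

107.9646


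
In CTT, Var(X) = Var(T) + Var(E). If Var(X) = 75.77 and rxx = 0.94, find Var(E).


var_true = rxx * var_obs = 0.94 * 75.77 = 71.2238
var_error = var_obs - var_true
var_error = 75.77 - 71.2238
var_error = 4.5462

4.5462


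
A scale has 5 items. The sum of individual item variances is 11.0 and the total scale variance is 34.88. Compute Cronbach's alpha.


alpha = (k/(k-1)) * (1 - sum(si^2)/s_total^2)
= (5/4) * (1 - 11.0/34.88)
alpha = 0.8558

0.8558


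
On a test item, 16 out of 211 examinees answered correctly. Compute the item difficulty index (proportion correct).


Item difficulty p = number correct / total examinees
p = 16 / 211
p = 0.0758

0.0758


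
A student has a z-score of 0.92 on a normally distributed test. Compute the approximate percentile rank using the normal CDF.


CDF(z) = 0.5 * (1 + erf(z/sqrt(2)))
erf(0.6505) = 0.6424
CDF = 0.8212
Percentile rank = 0.8212 * 100 = 82.12

82.12


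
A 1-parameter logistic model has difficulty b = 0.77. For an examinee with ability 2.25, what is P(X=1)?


theta - b = 2.25 - 0.77 = 1.48
exp(-(theta - b)) = exp(-1.48) = 0.2276
P = 1 / (1 + 0.2276)
P = 0.8146

0.8146


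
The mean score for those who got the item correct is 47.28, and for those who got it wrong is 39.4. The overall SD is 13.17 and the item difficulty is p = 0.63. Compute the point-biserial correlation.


q = 1 - p = 0.37
rpb = ((M1 - M0) / SD) * sqrt(p * q)
rpb = ((47.28 - 39.4) / 13.17) * sqrt(0.63 * 0.37)
rpb = 0.2889

0.2889


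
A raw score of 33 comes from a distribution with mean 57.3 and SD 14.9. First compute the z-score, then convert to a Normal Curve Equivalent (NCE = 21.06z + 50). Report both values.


z = (X - mean) / SD = (33 - 57.3) / 14.9
z = -24.3 / 14.9
z = -1.6309
NCE = NCE = 21.06z + 50
Carry z at full precision (z = -24.3 / 14.9) into the conversion:
NCE = 21.06 * (-24.3 / 14.9) + 50 = -511.758 / 14.9 + 50
NCE = -34.3462 + 50
NCE = 15.6538

15.6538


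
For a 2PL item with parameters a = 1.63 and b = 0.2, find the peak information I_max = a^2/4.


For 2PL, max info at theta = b = 0.2
I_max = a^2 / 4 = 1.63^2 / 4
= 2.6569 / 4
I_max = 0.6642

0.6642


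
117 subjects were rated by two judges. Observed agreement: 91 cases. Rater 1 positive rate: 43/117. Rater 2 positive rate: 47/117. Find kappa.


P_o = 91/117 = 0.777778
P_e = (43*47 + 74*70) / 13689 = 0.526043
kappa = (P_o - P_e) / (1 - P_e)
kappa = (0.777778 - 0.526043) / (1 - 0.526043)
kappa = 0.5311

0.5311


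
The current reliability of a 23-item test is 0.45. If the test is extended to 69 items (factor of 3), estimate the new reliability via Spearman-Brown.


r_new = (n * rxx) / (1 + (n-1) * rxx)
r_new = (3 * 0.45) / (1 + 2 * 0.45)
r_new = 1.35 / 1.9
r_new = 0.7105

0.7105


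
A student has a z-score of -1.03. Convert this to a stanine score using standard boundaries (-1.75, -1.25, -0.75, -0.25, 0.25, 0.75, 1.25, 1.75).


Stanine boundaries: [-1.75, -1.25, -0.75, -0.25, 0.25, 0.75, 1.25, 1.75]
z = -1.03
Check each boundary:
  z >= -1.75 -> could be stanine 2
  z >= -1.25 -> could be stanine 3
  z < -0.75
  z < -0.25
  z < 0.25
  z < 0.75
  z < 1.25
  z < 1.75
Highest qualifying boundary gives stanine = 3

3


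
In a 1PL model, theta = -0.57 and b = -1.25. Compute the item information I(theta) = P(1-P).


P = 1/(1+exp(-(-0.57--1.25))) = 0.6637
I = P*(1-P) = 0.6637 * 0.3363
I = 0.2232

0.2232


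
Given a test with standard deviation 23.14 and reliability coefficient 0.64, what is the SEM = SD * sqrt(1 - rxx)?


SEM = SD * sqrt(1 - rxx)
SEM = 23.14 * sqrt(1 - 0.64)
SEM = 23.14 * sqrt(0.36) = 23.14 * 0.6
SEM = 13.884

13.884


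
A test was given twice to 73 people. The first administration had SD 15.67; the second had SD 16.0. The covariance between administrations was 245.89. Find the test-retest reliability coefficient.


r = cov(X,Y) / (SD_X * SD_Y)
r = 245.89 / (15.67 * 16.0)
r = 245.89 / 250.72
r = 0.9807

0.9807


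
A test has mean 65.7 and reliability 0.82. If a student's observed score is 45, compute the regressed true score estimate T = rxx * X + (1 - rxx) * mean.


T_est = rxx * X + (1 - rxx) * mean
T_est = 0.82 * 45 + 0.18 * 65.7
T_est = 36.9 + 11.826
T_est = 48.726

48.726


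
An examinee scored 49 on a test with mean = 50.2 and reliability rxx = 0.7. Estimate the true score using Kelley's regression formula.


T_est = rxx * X + (1 - rxx) * mean
T_est = 0.7 * 49 + 0.3 * 50.2
T_est = 34.3 + 15.06
T_est = 49.36

49.36


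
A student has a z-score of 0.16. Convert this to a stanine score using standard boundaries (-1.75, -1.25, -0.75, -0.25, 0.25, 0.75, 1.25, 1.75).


Stanine boundaries: [-1.75, -1.25, -0.75, -0.25, 0.25, 0.75, 1.25, 1.75]
z = 0.16
Check each boundary:
  z >= -1.75 -> could be stanine 2
  z >= -1.25 -> could be stanine 3
  z >= -0.75 -> could be stanine 4
  z >= -0.25 -> could be stanine 5
  z < 0.25
  z < 0.75
  z < 1.25
  z < 1.75
Highest qualifying boundary gives stanine = 5

5


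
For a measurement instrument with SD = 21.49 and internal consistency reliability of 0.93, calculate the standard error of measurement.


SEM = SD * sqrt(1 - rxx)
SEM = 21.49 * sqrt(1 - 0.93)
SEM = 21.49 * sqrt(0.07) = 21.49 * 0.264575
SEM = 5.6857

5.6857


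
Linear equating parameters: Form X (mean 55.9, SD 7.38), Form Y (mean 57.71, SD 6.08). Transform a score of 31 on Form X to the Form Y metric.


slope = SD_Y / SD_X = 6.08 / 7.38 ~ 0.8238
intercept = mean_Y - slope * mean_X = 57.71 - (6.08 / 7.38) * 55.9 ~ 11.6569
Y = slope * X + intercept. To avoid rounding drift from the rounded slope/intercept, evaluate the equivalent form Y = mean_Y + SD_Y * (X - mean_X) / SD_X at full precision:
Y = 57.71 + 6.08 * (31 - 55.9) / 7.38
Y = 57.71 - 6.08 * 24.9 / 7.38
Y = 57.71 - 151.392 / 7.38
Y = 57.71 - 20.5138
Y = 37.1962

37.1962


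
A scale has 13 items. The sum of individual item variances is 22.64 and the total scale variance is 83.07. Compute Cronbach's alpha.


alpha = (k/(k-1)) * (1 - sum(si^2)/s_total^2)
= (13/12) * (1 - 22.64/83.07)
alpha = 0.7881

0.7881


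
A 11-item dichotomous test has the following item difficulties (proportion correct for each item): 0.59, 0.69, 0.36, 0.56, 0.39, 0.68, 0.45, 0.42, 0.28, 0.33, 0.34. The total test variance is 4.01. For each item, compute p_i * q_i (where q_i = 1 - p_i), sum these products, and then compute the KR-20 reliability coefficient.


For each item, compute p_i * q_i:
  Item 1: 0.59 * 0.41 = 0.2419
  Item 2: 0.69 * 0.31 = 0.2139
  Item 3: 0.36 * 0.64 = 0.2304
  Item 4: 0.56 * 0.44 = 0.2464
  Item 5: 0.39 * 0.61 = 0.2379
  Item 6: 0.68 * 0.32 = 0.2176
  Item 7: 0.45 * 0.55 = 0.2475
  Item 8: 0.42 * 0.58 = 0.2436
  Item 9: 0.28 * 0.72 = 0.2016
  Item 10: 0.33 * 0.67 = 0.2211
  Item 11: 0.34 * 0.66 = 0.2244
Sum(p_i * q_i) = 0.2419 + 0.2139 + 0.2304 + 0.2464 + 0.2379 + 0.2176 + 0.2475 + 0.2436 + 0.2016 + 0.2211 + 0.2244 = 2.5263
KR-20 = (k/(k-1)) * (1 - Sum(p_i*q_i) / Var_total)
= (11/10) * (1 - 2.5263/4.01)
= 1.1 * 0.37
KR-20 = 0.407

0.407


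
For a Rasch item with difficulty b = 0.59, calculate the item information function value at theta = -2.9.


P = 1/(1+exp(-(-2.9-0.59))) = 0.0296
I = P*(1-P) = 0.0296 * 0.9704
I = 0.0287

0.0287


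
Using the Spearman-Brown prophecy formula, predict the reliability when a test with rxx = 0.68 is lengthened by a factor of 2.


r_new = (n * rxx) / (1 + (n-1) * rxx)
r_new = (2 * 0.68) / (1 + 1 * 0.68)
r_new = 1.36 / 1.68
r_new = 0.8095

0.8095


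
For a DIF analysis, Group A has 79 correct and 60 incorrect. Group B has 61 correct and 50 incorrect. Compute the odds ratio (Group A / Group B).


Odds_A = 79/60 = 1.3167
Odds_B = 61/50 = 1.22
OR = Odds_A / Odds_B = 1.3167 / 1.22
Exactly, OR = (79 * 50) / (60 * 61) = 3950 / 3660
OR = 1.0792

1.0792


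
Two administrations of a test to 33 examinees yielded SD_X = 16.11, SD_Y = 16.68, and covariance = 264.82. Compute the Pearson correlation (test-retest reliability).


r = cov(X,Y) / (SD_X * SD_Y)
r = 264.82 / (16.11 * 16.68)
r = 264.82 / 268.7148
r = 0.9855

0.9855


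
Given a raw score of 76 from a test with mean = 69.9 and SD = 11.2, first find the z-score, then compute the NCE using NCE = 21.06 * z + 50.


z = (X - mean) / SD = (76 - 69.9) / 11.2
z = 6.1 / 11.2
z = 0.5446
NCE = NCE = 21.06z + 50
Carry z at full precision (z = 6.1 / 11.2) into the conversion:
NCE = 21.06 * (6.1 / 11.2) + 50 = 128.466 / 11.2 + 50
NCE = 11.4702 + 50
NCE = 61.4702

61.4702


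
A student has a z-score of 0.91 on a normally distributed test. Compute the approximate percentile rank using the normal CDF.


CDF(z) = 0.5 * (1 + erf(z/sqrt(2)))
erf(0.6435) = 0.6372
CDF = 0.8186
Percentile rank = 0.8186 * 100 = 81.86

81.86


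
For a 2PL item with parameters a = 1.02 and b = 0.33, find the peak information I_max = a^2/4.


For 2PL, max info at theta = b = 0.33
I_max = a^2 / 4 = 1.02^2 / 4
= 1.0404 / 4
I_max = 0.2601

0.2601


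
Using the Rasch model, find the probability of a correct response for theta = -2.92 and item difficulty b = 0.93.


theta - b = -2.92 - 0.93 = -3.85
exp(-(theta - b)) = exp(3.85) = 46.9931
P = 1 / (1 + 46.9931)
P = 0.0208

0.0208


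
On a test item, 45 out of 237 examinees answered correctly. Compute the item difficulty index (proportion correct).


Item difficulty p = number correct / total examinees
p = 45 / 237
p = 0.1899

0.1899


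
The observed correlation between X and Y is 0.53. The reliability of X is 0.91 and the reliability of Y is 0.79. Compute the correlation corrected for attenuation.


r_corrected = rxy / sqrt(rxx * ryy)
= 0.53 / sqrt(0.91 * 0.79)
= 0.53 / sqrt(0.7189)
= 0.53 / 0.84788
r_corrected = 0.6251

0.6251


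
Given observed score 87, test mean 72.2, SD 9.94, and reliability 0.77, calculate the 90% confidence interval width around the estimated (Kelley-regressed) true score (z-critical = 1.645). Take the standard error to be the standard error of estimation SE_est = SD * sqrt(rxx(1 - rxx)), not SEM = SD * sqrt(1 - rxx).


True score estimate = 0.77*87 + 0.23*72.2 = 83.596
SE_est = SD * sqrt(rxx * (1 - rxx)) = 9.94 * sqrt(0.77 * 0.23) = 9.94 * sqrt(0.1771) = 4.183075
CI = T_est +/- z * SE_est, so width = 2 * z * SE_est = 2 * 1.645 * 4.183075
Width = 13.7623

13.7623


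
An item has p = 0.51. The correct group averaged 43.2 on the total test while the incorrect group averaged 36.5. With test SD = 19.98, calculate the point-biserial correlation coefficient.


q = 1 - p = 0.49
rpb = ((M1 - M0) / SD) * sqrt(p * q)
rpb = ((43.2 - 36.5) / 19.98) * sqrt(0.51 * 0.49)
rpb = 0.1676

0.1676


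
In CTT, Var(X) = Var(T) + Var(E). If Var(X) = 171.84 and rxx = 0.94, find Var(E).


var_true = rxx * var_obs = 0.94 * 171.84 = 161.5296
var_error = var_obs - var_true
var_error = 171.84 - 161.5296
var_error = 10.3104

10.3104


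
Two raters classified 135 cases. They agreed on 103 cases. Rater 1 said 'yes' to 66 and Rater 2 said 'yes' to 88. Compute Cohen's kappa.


P_o = 103/135 = 0.762963
P_e = (66*88 + 69*47) / 18225 = 0.496626
kappa = (P_o - P_e) / (1 - P_e)
kappa = (0.762963 - 0.496626) / (1 - 0.496626)
kappa = 0.5291

0.5291


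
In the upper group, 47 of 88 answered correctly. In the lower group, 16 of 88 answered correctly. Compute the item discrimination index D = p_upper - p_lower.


p_upper = 47/88 = 0.5341
p_lower = 16/88 = 0.1818
D = 0.5341 - 0.1818 = 0.3523

0.3523


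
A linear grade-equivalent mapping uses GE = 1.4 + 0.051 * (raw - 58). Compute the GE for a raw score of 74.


raw - median = 74 - 58 = 16
slope * diff = 0.051 * 16 = 0.816
GE = 1.4 + 0.816
GE = 2.216

2.216


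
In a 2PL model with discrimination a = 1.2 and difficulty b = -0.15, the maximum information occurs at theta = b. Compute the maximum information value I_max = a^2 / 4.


For 2PL, max info at theta = b = -0.15
I_max = a^2 / 4 = 1.2^2 / 4
= 1.44 / 4
I_max = 0.36

0.36


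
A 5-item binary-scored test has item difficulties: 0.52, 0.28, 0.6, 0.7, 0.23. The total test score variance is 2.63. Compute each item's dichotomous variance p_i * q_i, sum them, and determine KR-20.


For each item, compute p_i * q_i:
  Item 1: 0.52 * 0.48 = 0.2496
  Item 2: 0.28 * 0.72 = 0.2016
  Item 3: 0.6 * 0.4 = 0.24
  Item 4: 0.7 * 0.3 = 0.21
  Item 5: 0.23 * 0.77 = 0.1771
Sum(p_i * q_i) = 0.2496 + 0.2016 + 0.24 + 0.21 + 0.1771 = 1.0783
KR-20 = (k/(k-1)) * (1 - Sum(p_i*q_i) / Var_total)
= (5/4) * (1 - 1.0783/2.63)
= 1.25 * 0.59
KR-20 = 0.7375

0.7375


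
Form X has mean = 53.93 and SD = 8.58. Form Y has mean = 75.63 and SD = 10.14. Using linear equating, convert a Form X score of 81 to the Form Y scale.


slope = SD_Y / SD_X = 10.14 / 8.58 ~ 1.1818
intercept = mean_Y - slope * mean_X = 75.63 - (10.14 / 8.58) * 53.93 ~ 11.8945
Y = slope * X + intercept. To avoid rounding drift from the rounded slope/intercept, evaluate the equivalent form Y = mean_Y + SD_Y * (X - mean_X) / SD_X at full precision:
Y = 75.63 + 10.14 * (81 - 53.93) / 8.58
Y = 75.63 + 10.14 * 27.07 / 8.58
Y = 75.63 + 274.4898 / 8.58
Y = 75.63 + 31.9918
Y = 107.6218

107.6218


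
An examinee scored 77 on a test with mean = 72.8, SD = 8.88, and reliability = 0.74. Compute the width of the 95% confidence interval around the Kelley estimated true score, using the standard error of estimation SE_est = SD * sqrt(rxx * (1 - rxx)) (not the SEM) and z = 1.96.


True score estimate = 0.74*77 + 0.26*72.8 = 75.908
SE_est = SD * sqrt(rxx * (1 - rxx)) = 8.88 * sqrt(0.74 * 0.26) = 8.88 * sqrt(0.1924) = 3.895072
CI = T_est +/- z * SE_est, so width = 2 * z * SE_est = 2 * 1.96 * 3.895072
Width = 15.2687

15.2687


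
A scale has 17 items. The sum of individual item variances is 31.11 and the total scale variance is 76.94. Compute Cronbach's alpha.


alpha = (k/(k-1)) * (1 - sum(si^2)/s_total^2)
= (17/16) * (1 - 31.11/76.94)
alpha = 0.6329

0.6329


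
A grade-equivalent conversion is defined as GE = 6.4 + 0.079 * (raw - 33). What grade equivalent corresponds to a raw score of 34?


raw - median = 34 - 33 = 1
slope * diff = 0.079 * 1 = 0.079
GE = 6.4 + 0.079
GE = 6.479

6.479


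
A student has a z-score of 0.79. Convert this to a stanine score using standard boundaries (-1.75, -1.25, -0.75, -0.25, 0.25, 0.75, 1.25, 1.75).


Stanine boundaries: [-1.75, -1.25, -0.75, -0.25, 0.25, 0.75, 1.25, 1.75]
z = 0.79
Check each boundary:
  z >= -1.75 -> could be stanine 2
  z >= -1.25 -> could be stanine 3
  z >= -0.75 -> could be stanine 4
  z >= -0.25 -> could be stanine 5
  z >= 0.25 -> could be stanine 6
  z >= 0.75 -> could be stanine 7
  z < 1.25
  z < 1.75
Highest qualifying boundary gives stanine = 7

7


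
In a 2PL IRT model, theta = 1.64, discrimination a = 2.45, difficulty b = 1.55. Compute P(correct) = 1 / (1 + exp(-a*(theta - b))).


a*(theta - b) = 2.45 * (1.64 - 1.55) = 0.2205
exp(-0.2205) = 0.8021
P = 1 / (1 + 0.8021)
P = 0.5549

0.5549


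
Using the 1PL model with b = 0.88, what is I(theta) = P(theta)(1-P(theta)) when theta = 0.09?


P = 1/(1+exp(-(0.09-0.88))) = 0.3122
I = P*(1-P) = 0.3122 * 0.6878
I = 0.2147

0.2147


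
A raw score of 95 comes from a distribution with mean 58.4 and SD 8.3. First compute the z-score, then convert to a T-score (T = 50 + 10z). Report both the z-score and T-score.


z = (X - mean) / SD = (95 - 58.4) / 8.3
z = 36.6 / 8.3
z = 4.4096
T-score = T = 50 + 10z
Carry z at full precision (z = 36.6 / 8.3) into the conversion:
T-score = 50 + 10 * (36.6 / 8.3) = 50 + 366 / 8.3
T-score = 50 + 44.0964
T-score = 94.0964

94.0964


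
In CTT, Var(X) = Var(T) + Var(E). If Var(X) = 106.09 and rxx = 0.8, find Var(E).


var_true = rxx * var_obs = 0.8 * 106.09 = 84.872
var_error = var_obs - var_true
var_error = 106.09 - 84.872
var_error = 21.218

21.218


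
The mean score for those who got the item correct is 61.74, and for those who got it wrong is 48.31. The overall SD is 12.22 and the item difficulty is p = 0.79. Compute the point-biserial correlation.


q = 1 - p = 0.21
rpb = ((M1 - M0) / SD) * sqrt(p * q)
rpb = ((61.74 - 48.31) / 12.22) * sqrt(0.79 * 0.21)
rpb = 0.4476

0.4476


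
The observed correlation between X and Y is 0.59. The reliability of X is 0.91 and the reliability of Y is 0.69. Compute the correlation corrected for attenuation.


r_corrected = rxy / sqrt(rxx * ryy)
= 0.59 / sqrt(0.91 * 0.69)
= 0.59 / sqrt(0.6279)
= 0.59 / 0.792401
r_corrected = 0.7446

0.7446


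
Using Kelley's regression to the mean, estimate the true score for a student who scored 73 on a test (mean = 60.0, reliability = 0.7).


T_est = rxx * X + (1 - rxx) * mean
T_est = 0.7 * 73 + 0.3 * 60.0
T_est = 51.1 + 18.0
T_est = 69.1

69.1


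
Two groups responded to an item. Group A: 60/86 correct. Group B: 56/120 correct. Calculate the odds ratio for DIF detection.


Odds_A = 60/26 = 2.3077
Odds_B = 56/64 = 0.875
OR = Odds_A / Odds_B = 2.3077 / 0.875
Exactly, OR = (60 * 64) / (26 * 56) = 3840 / 1456
OR = 2.6374

2.6374


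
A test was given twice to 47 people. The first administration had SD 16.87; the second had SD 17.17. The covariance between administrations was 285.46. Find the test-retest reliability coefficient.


r = cov(X,Y) / (SD_X * SD_Y)
r = 285.46 / (16.87 * 17.17)
r = 285.46 / 289.6579
r = 0.9855

0.9855


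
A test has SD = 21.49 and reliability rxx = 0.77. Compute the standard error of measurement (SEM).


SEM = SD * sqrt(1 - rxx)
SEM = 21.49 * sqrt(1 - 0.77)
SEM = 21.49 * sqrt(0.23) = 21.49 * 0.479583
SEM = 10.3062

10.3062


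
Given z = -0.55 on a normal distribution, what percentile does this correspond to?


CDF(z) = 0.5 * (1 + erf(z/sqrt(2)))
erf(-0.3889) = -0.4177
CDF = 0.2912
Percentile rank = 0.2912 * 100 = 29.12

29.12


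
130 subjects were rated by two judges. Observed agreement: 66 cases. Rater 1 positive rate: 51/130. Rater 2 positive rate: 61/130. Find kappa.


P_o = 66/130 = 0.507692
P_e = (51*61 + 79*69) / 16900 = 0.506627
kappa = (P_o - P_e) / (1 - P_e)
kappa = (0.507692 - 0.506627) / (1 - 0.506627)
kappa = 0.0022

0.0022


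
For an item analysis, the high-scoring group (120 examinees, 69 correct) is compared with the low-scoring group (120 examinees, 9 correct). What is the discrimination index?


p_upper = 69/120 = 0.575
p_lower = 9/120 = 0.075
D = 0.575 - 0.075 = 0.5

0.5


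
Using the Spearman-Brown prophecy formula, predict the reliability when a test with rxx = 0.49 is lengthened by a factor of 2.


r_new = (n * rxx) / (1 + (n-1) * rxx)
r_new = (2 * 0.49) / (1 + 1 * 0.49)
r_new = 0.98 / 1.49
r_new = 0.6577

0.6577


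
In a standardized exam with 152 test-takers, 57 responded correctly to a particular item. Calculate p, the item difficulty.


Item difficulty p = number correct / total examinees
p = 57 / 152
p = 0.375

0.375


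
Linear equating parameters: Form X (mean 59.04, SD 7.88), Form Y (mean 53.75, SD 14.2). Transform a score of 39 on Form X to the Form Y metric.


slope = SD_Y / SD_X = 14.2 / 7.88 ~ 1.802
intercept = mean_Y - slope * mean_X = 53.75 - (14.2 / 7.88) * 59.04 ~ -52.6419
Y = slope * X + intercept. To avoid rounding drift from the rounded slope/intercept, evaluate the equivalent form Y = mean_Y + SD_Y * (X - mean_X) / SD_X at full precision:
Y = 53.75 + 14.2 * (39 - 59.04) / 7.88
Y = 53.75 - 14.2 * 20.04 / 7.88
Y = 53.75 - 284.568 / 7.88
Y = 53.75 - 36.1127
Y = 17.6373

17.6373


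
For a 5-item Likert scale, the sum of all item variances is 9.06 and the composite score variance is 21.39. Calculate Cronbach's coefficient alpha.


alpha = (k/(k-1)) * (1 - sum(si^2)/s_total^2)
= (5/4) * (1 - 9.06/21.39)
alpha = 0.7205

0.7205


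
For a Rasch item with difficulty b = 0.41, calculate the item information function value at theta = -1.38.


P = 1/(1+exp(-(-1.38-0.41))) = 0.1431
I = P*(1-P) = 0.1431 * 0.8569
I = 0.1226

0.1226


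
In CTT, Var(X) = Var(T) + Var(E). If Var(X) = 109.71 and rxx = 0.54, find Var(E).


var_true = rxx * var_obs = 0.54 * 109.71 = 59.2434
var_error = var_obs - var_true
var_error = 109.71 - 59.2434
var_error = 50.4666

50.4666


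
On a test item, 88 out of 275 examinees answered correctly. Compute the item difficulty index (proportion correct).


Item difficulty p = number correct / total examinees
p = 88 / 275
p = 0.32

0.32


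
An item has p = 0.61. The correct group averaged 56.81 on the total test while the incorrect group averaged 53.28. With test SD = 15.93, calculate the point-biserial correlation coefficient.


q = 1 - p = 0.39
rpb = ((M1 - M0) / SD) * sqrt(p * q)
rpb = ((56.81 - 53.28) / 15.93) * sqrt(0.61 * 0.39)
rpb = 0.1081

0.1081


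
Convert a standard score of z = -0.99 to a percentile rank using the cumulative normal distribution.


CDF(z) = 0.5 * (1 + erf(z/sqrt(2)))
erf(-0.7) = -0.6778
CDF = 0.1611
Percentile rank = 0.1611 * 100 = 16.11

16.11


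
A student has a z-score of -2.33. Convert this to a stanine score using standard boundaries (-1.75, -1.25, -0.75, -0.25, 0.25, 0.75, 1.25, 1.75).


Stanine boundaries: [-1.75, -1.25, -0.75, -0.25, 0.25, 0.75, 1.25, 1.75]
z = -2.33
Check each boundary:
  z < -1.75
  z < -1.25
  z < -0.75
  z < -0.25
  z < 0.25
  z < 0.75
  z < 1.25
  z < 1.75
Highest qualifying boundary gives stanine = 1

1


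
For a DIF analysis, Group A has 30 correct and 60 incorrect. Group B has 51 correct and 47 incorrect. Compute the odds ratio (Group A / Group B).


Odds_A = 30/60 = 0.5
Odds_B = 51/47 = 1.0851
OR = Odds_A / Odds_B = 0.5 / 1.0851
Exactly, OR = (30 * 47) / (60 * 51) = 1410 / 3060
OR = 0.4608

0.4608


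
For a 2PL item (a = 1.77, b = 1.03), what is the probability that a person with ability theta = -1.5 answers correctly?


a*(theta - b) = 1.77 * (-1.5 - 1.03) = -4.4781
exp(--4.4781) = 88.0672
P = 1 / (1 + 88.0672)
P = 0.0112

0.0112


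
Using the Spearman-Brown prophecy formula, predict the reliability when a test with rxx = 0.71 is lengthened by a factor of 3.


r_new = (n * rxx) / (1 + (n-1) * rxx)
r_new = (3 * 0.71) / (1 + 2 * 0.71)
r_new = 2.13 / 2.42
r_new = 0.8802

0.8802


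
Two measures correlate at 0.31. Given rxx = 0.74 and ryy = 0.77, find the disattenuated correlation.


r_corrected = rxy / sqrt(rxx * ryy)
= 0.31 / sqrt(0.74 * 0.77)
= 0.31 / sqrt(0.5698)
= 0.31 / 0.754851
r_corrected = 0.4107

0.4107


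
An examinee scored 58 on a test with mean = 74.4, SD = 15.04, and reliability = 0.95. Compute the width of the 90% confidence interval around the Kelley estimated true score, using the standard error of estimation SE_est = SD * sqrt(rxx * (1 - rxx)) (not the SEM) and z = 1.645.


True score estimate = 0.95*58 + 0.05*74.4 = 58.82
SE_est = SD * sqrt(rxx * (1 - rxx)) = 15.04 * sqrt(0.95 * 0.05) = 15.04 * sqrt(0.0475) = 3.277892
CI = T_est +/- z * SE_est, so width = 2 * z * SE_est = 2 * 1.645 * 3.277892
Width = 10.7843

10.7843


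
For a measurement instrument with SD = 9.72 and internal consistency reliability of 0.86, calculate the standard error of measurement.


SEM = SD * sqrt(1 - rxx)
SEM = 9.72 * sqrt(1 - 0.86)
SEM = 9.72 * sqrt(0.14) = 9.72 * 0.374166
SEM = 3.6369

3.6369


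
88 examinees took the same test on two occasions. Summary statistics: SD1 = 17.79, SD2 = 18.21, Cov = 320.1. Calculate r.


r = cov(X,Y) / (SD_X * SD_Y)
r = 320.1 / (17.79 * 18.21)
r = 320.1 / 323.9559
r = 0.9881

0.9881


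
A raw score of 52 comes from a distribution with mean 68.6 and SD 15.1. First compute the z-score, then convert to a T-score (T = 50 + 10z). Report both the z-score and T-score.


z = (X - mean) / SD = (52 - 68.6) / 15.1
z = -16.6 / 15.1
z = -1.0993
T-score = T = 50 + 10z
Carry z at full precision (z = -16.6 / 15.1) into the conversion:
T-score = 50 + 10 * (-16.6 / 15.1) = 50 + -166 / 15.1
T-score = 50 + -10.9934
T-score = 39.0066

39.0066


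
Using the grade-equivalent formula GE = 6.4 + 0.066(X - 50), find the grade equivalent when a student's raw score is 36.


raw - median = 36 - 50 = -14
slope * diff = 0.066 * -14 = -0.924
GE = 6.4 + -0.924
GE = 5.476

5.476


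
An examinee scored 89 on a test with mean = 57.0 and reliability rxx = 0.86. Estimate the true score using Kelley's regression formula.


T_est = rxx * X + (1 - rxx) * mean
T_est = 0.86 * 89 + 0.14 * 57.0
T_est = 76.54 + 7.98
T_est = 84.52

84.52


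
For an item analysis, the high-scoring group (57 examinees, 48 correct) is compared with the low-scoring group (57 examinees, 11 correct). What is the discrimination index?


p_upper = 48/57 = 0.8421
p_lower = 11/57 = 0.193
D = 0.8421 - 0.193 = 0.6491

0.6491


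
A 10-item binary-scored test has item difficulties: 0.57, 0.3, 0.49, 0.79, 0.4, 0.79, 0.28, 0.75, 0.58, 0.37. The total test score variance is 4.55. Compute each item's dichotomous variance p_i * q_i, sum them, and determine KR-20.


For each item, compute p_i * q_i:
  Item 1: 0.57 * 0.43 = 0.2451
  Item 2: 0.3 * 0.7 = 0.21
  Item 3: 0.49 * 0.51 = 0.2499
  Item 4: 0.79 * 0.21 = 0.1659
  Item 5: 0.4 * 0.6 = 0.24
  Item 6: 0.79 * 0.21 = 0.1659
  Item 7: 0.28 * 0.72 = 0.2016
  Item 8: 0.75 * 0.25 = 0.1875
  Item 9: 0.58 * 0.42 = 0.2436
  Item 10: 0.37 * 0.63 = 0.2331
Sum(p_i * q_i) = 0.2451 + 0.21 + 0.2499 + 0.1659 + 0.24 + 0.1659 + 0.2016 + 0.1875 + 0.2436 + 0.2331 = 2.1426
KR-20 = (k/(k-1)) * (1 - Sum(p_i*q_i) / Var_total)
= (10/9) * (1 - 2.1426/4.55)
= 1.1111 * 0.5291
KR-20 = 0.5879

0.5879


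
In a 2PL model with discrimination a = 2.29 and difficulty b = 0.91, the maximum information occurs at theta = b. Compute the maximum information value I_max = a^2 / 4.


For 2PL, max info at theta = b = 0.91
I_max = a^2 / 4 = 2.29^2 / 4
= 5.2441 / 4
I_max = 1.311

1.311


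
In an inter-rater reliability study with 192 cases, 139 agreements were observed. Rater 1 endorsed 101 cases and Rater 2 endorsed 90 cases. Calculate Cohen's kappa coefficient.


P_o = 139/192 = 0.723958
P_e = (101*90 + 91*102) / 36864 = 0.498372
kappa = (P_o - P_e) / (1 - P_e)
kappa = (0.723958 - 0.498372) / (1 - 0.498372)
kappa = 0.4497

0.4497


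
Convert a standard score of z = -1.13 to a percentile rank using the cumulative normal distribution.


CDF(z) = 0.5 * (1 + erf(z/sqrt(2)))
erf(-0.799) = -0.7415
CDF = 0.1292
Percentile rank = 0.1292 * 100 = 12.92

12.92


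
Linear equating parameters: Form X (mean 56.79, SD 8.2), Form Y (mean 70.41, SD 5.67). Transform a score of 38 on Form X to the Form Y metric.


slope = SD_Y / SD_X = 5.67 / 8.2 ~ 0.6915
intercept = mean_Y - slope * mean_X = 70.41 - (5.67 / 8.2) * 56.79 ~ 31.1418
Y = slope * X + intercept. To avoid rounding drift from the rounded slope/intercept, evaluate the equivalent form Y = mean_Y + SD_Y * (X - mean_X) / SD_X at full precision:
Y = 70.41 + 5.67 * (38 - 56.79) / 8.2
Y = 70.41 - 5.67 * 18.79 / 8.2
Y = 70.41 - 106.5393 / 8.2
Y = 70.41 - 12.9926
Y = 57.4174

57.4174


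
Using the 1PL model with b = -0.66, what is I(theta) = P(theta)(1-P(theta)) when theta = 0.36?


P = 1/(1+exp(-(0.36--0.66))) = 0.735
I = P*(1-P) = 0.735 * 0.265
I = 0.1948

0.1948


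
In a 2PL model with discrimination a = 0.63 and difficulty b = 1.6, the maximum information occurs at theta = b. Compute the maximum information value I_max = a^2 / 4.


For 2PL, max info at theta = b = 1.6
I_max = a^2 / 4 = 0.63^2 / 4
= 0.3969 / 4
I_max = 0.0992

0.0992


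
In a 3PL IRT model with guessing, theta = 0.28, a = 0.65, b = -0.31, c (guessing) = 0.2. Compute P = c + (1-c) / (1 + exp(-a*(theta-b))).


logit = 0.65*(0.28 - -0.31) = 0.3835
P* = 1/(1 + exp(-0.3835)) = 0.5947
P = 0.2 + (1 - 0.2) * 0.5947
P = 0.6758

0.6758


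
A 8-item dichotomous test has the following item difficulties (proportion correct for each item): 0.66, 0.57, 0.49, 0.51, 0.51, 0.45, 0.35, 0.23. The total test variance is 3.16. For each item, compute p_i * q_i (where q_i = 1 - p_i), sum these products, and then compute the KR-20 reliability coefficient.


For each item, compute p_i * q_i:
  Item 1: 0.66 * 0.34 = 0.2244
  Item 2: 0.57 * 0.43 = 0.2451
  Item 3: 0.49 * 0.51 = 0.2499
  Item 4: 0.51 * 0.49 = 0.2499
  Item 5: 0.51 * 0.49 = 0.2499
  Item 6: 0.45 * 0.55 = 0.2475
  Item 7: 0.35 * 0.65 = 0.2275
  Item 8: 0.23 * 0.77 = 0.1771
Sum(p_i * q_i) = 0.2244 + 0.2451 + 0.2499 + 0.2499 + 0.2499 + 0.2475 + 0.2275 + 0.1771 = 1.8713
KR-20 = (k/(k-1)) * (1 - Sum(p_i*q_i) / Var_total)
= (8/7) * (1 - 1.8713/3.16)
= 1.1429 * 0.4078
KR-20 = 0.4661

0.4661


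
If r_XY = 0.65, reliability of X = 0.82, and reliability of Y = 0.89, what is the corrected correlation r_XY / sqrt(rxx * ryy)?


r_corrected = rxy / sqrt(rxx * ryy)
= 0.65 / sqrt(0.82 * 0.89)
= 0.65 / sqrt(0.7298)
= 0.65 / 0.854283
r_corrected = 0.7609

0.7609


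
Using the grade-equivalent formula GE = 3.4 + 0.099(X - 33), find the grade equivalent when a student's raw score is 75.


raw - median = 75 - 33 = 42
slope * diff = 0.099 * 42 = 4.158
GE = 3.4 + 4.158
GE = 7.558

7.558


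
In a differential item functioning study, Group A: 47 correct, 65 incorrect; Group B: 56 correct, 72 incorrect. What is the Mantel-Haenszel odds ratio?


Odds_A = 47/65 = 0.7231
Odds_B = 56/72 = 0.7778
OR = Odds_A / Odds_B = 0.7231 / 0.7778
Exactly, OR = (47 * 72) / (65 * 56) = 3384 / 3640
OR = 0.9297

0.9297


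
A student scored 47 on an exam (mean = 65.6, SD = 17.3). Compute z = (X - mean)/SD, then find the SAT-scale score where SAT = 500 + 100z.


z = (X - mean) / SD = (47 - 65.6) / 17.3
z = -18.6 / 17.3
z = -1.0751
SAT-scale = SAT = 500 + 100z
Carry z at full precision (z = -18.6 / 17.3) into the conversion:
SAT-scale = 500 + 100 * (-18.6 / 17.3) = 500 + -1860 / 17.3
SAT-scale = 500 + -107.5145
SAT-scale = 392.4855

392.4855


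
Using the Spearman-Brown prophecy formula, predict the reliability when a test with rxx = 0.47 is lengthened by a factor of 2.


r_new = (n * rxx) / (1 + (n-1) * rxx)
r_new = (2 * 0.47) / (1 + 1 * 0.47)
r_new = 0.94 / 1.47
r_new = 0.6395

0.6395


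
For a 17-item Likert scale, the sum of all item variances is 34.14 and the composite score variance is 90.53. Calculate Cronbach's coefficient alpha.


alpha = (k/(k-1)) * (1 - sum(si^2)/s_total^2)
= (17/16) * (1 - 34.14/90.53)
alpha = 0.6618

0.6618


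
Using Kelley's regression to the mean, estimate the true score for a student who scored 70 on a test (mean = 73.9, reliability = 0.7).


T_est = rxx * X + (1 - rxx) * mean
T_est = 0.7 * 70 + 0.3 * 73.9
T_est = 49.0 + 22.17
T_est = 71.17

71.17


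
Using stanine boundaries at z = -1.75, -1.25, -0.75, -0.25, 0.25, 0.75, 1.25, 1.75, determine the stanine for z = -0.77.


Stanine boundaries: [-1.75, -1.25, -0.75, -0.25, 0.25, 0.75, 1.25, 1.75]
z = -0.77
Check each boundary:
  z >= -1.75 -> could be stanine 2
  z >= -1.25 -> could be stanine 3
  z < -0.75
  z < -0.25
  z < 0.25
  z < 0.75
  z < 1.25
  z < 1.75
Highest qualifying boundary gives stanine = 3

3


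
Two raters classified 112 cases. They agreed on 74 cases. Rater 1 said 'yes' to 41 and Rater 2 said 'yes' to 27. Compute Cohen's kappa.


P_o = 74/112 = 0.660714
P_e = (41*27 + 71*85) / 12544 = 0.569356
kappa = (P_o - P_e) / (1 - P_e)
kappa = (0.660714 - 0.569356) / (1 - 0.569356)
kappa = 0.2121

0.2121


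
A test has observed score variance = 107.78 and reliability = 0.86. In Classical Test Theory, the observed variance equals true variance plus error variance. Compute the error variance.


var_true = rxx * var_obs = 0.86 * 107.78 = 92.6908
var_error = var_obs - var_true
var_error = 107.78 - 92.6908
var_error = 15.0892

15.0892


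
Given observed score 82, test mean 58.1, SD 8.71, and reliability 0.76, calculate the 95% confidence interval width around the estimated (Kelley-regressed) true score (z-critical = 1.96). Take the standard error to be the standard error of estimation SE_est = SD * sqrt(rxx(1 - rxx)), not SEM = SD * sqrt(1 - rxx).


True score estimate = 0.76*82 + 0.24*58.1 = 76.264
SE_est = SD * sqrt(rxx * (1 - rxx)) = 8.71 * sqrt(0.76 * 0.24) = 8.71 * sqrt(0.1824) = 3.719894
CI = T_est +/- z * SE_est, so width = 2 * z * SE_est = 2 * 1.96 * 3.719894
Width = 14.582

14.582


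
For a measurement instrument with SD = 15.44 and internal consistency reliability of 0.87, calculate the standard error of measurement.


SEM = SD * sqrt(1 - rxx)
SEM = 15.44 * sqrt(1 - 0.87)
SEM = 15.44 * sqrt(0.13) = 15.44 * 0.360555
SEM = 5.567

5.567


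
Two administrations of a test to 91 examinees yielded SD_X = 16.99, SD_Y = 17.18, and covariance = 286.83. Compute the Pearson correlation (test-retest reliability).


r = cov(X,Y) / (SD_X * SD_Y)
r = 286.83 / (16.99 * 17.18)
r = 286.83 / 291.8882
r = 0.9827

0.9827


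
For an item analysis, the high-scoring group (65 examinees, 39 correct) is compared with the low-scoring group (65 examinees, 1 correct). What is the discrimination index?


p_upper = 39/65 = 0.6
p_lower = 1/65 = 0.0154
D = 0.6 - 0.0154 = 0.5846

0.5846


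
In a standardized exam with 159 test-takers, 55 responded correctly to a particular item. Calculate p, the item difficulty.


Item difficulty p = number correct / total examinees
p = 55 / 159
p = 0.3459

0.3459


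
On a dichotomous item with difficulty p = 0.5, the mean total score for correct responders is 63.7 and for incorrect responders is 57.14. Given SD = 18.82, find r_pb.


q = 1 - p = 0.5
rpb = ((M1 - M0) / SD) * sqrt(p * q)
rpb = ((63.7 - 57.14) / 18.82) * sqrt(0.5 * 0.5)
rpb = 0.1743

0.1743


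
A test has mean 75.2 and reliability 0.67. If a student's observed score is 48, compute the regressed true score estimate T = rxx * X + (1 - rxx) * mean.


T_est = rxx * X + (1 - rxx) * mean
T_est = 0.67 * 48 + 0.33 * 75.2
T_est = 32.16 + 24.816
T_est = 56.976

56.976


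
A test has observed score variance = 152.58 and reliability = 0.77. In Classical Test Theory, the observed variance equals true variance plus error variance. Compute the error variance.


var_true = rxx * var_obs = 0.77 * 152.58 = 117.4866
var_error = var_obs - var_true
var_error = 152.58 - 117.4866
var_error = 35.0934

35.0934


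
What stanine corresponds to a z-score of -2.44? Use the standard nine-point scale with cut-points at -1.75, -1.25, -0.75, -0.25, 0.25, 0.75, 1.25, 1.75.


Stanine boundaries: [-1.75, -1.25, -0.75, -0.25, 0.25, 0.75, 1.25, 1.75]
z = -2.44
Check each boundary:
  z < -1.75
  z < -1.25
  z < -0.75
  z < -0.25
  z < 0.25
  z < 0.75
  z < 1.25
  z < 1.75
Highest qualifying boundary gives stanine = 1

1


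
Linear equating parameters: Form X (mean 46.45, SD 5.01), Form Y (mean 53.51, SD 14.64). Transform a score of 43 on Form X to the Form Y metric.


slope = SD_Y / SD_X = 14.64 / 5.01 ~ 2.9222
intercept = mean_Y - slope * mean_X = 53.51 - (14.64 / 5.01) * 46.45 ~ -82.2241
Y = slope * X + intercept. To avoid rounding drift from the rounded slope/intercept, evaluate the equivalent form Y = mean_Y + SD_Y * (X - mean_X) / SD_X at full precision:
Y = 53.51 + 14.64 * (43 - 46.45) / 5.01
Y = 53.51 - 14.64 * 3.45 / 5.01
Y = 53.51 - 50.508 / 5.01
Y = 53.51 - 10.0814
Y = 43.4286

43.4286


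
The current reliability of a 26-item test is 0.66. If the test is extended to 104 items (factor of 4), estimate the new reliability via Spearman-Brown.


r_new = (n * rxx) / (1 + (n-1) * rxx)
r_new = (4 * 0.66) / (1 + 3 * 0.66)
r_new = 2.64 / 2.98
r_new = 0.8859

0.8859


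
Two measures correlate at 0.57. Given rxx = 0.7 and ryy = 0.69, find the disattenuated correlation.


r_corrected = rxy / sqrt(rxx * ryy)
= 0.57 / sqrt(0.7 * 0.69)
= 0.57 / sqrt(0.483)
= 0.57 / 0.694982
r_corrected = 0.8202

0.8202


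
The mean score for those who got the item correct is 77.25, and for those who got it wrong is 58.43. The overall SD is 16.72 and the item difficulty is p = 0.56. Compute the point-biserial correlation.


q = 1 - p = 0.44
rpb = ((M1 - M0) / SD) * sqrt(p * q)
rpb = ((77.25 - 58.43) / 16.72) * sqrt(0.56 * 0.44)
rpb = 0.5587

0.5587


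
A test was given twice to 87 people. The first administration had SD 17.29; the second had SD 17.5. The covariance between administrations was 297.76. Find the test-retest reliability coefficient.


r = cov(X,Y) / (SD_X * SD_Y)
r = 297.76 / (17.29 * 17.5)
r = 297.76 / 302.575
r = 0.9841

0.9841


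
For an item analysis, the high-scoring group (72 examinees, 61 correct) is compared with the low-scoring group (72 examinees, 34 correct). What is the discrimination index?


p_upper = 61/72 = 0.8472
p_lower = 34/72 = 0.4722
D = 0.8472 - 0.4722 = 0.375

0.375


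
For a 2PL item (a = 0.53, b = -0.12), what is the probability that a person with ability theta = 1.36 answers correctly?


a*(theta - b) = 0.53 * (1.36 - -0.12) = 0.7844
exp(-0.7844) = 0.4564
P = 1 / (1 + 0.4564)
P = 0.6866

0.6866


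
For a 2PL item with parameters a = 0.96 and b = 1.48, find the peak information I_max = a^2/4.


For 2PL, max info at theta = b = 1.48
I_max = a^2 / 4 = 0.96^2 / 4
= 0.9216 / 4
I_max = 0.2304

0.2304


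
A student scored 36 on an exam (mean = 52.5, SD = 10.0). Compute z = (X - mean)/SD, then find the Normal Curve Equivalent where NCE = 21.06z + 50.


z = (X - mean) / SD = (36 - 52.5) / 10.0
z = -16.5 / 10.0
z = -1.65
NCE = NCE = 21.06z + 50
Carry z at full precision (z = -16.5 / 10.0) into the conversion:
NCE = 21.06 * (-16.5 / 10.0) + 50 = -347.49 / 10.0 + 50
NCE = -34.749 + 50
NCE = 15.251

15.251


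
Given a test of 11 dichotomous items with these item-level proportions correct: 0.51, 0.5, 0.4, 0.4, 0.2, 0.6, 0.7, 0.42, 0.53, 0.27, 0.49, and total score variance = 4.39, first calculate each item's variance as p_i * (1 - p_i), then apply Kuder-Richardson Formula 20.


For each item, compute p_i * q_i:
  Item 1: 0.51 * 0.49 = 0.2499
  Item 2: 0.5 * 0.5 = 0.25
  Item 3: 0.4 * 0.6 = 0.24
  Item 4: 0.4 * 0.6 = 0.24
  Item 5: 0.2 * 0.8 = 0.16
  Item 6: 0.6 * 0.4 = 0.24
  Item 7: 0.7 * 0.3 = 0.21
  Item 8: 0.42 * 0.58 = 0.2436
  Item 9: 0.53 * 0.47 = 0.2491
  Item 10: 0.27 * 0.73 = 0.1971
  Item 11: 0.49 * 0.51 = 0.2499
Sum(p_i * q_i) = 0.2499 + 0.25 + 0.24 + 0.24 + 0.16 + 0.24 + 0.21 + 0.2436 + 0.2491 + 0.1971 + 0.2499 = 2.5296
KR-20 = (k/(k-1)) * (1 - Sum(p_i*q_i) / Var_total)
= (11/10) * (1 - 2.5296/4.39)
= 1.1 * 0.4238
KR-20 = 0.4662

0.4662


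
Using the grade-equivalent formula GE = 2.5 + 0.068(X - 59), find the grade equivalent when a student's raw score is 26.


raw - median = 26 - 59 = -33
slope * diff = 0.068 * -33 = -2.244
GE = 2.5 + -2.244
GE = 0.256

0.256


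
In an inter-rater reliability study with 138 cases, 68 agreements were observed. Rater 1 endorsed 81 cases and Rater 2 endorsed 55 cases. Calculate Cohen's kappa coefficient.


P_o = 68/138 = 0.492754
P_e = (81*55 + 57*83) / 19044 = 0.482357
kappa = (P_o - P_e) / (1 - P_e)
kappa = (0.492754 - 0.482357) / (1 - 0.482357)
kappa = 0.0201

0.0201


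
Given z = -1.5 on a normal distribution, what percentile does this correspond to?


CDF(z) = 0.5 * (1 + erf(z/sqrt(2)))
erf(-1.0607) = -0.8664
CDF = 0.0668
Percentile rank = 0.0668 * 100 = 6.68

6.68


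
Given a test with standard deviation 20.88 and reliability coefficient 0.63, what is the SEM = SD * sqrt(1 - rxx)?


SEM = SD * sqrt(1 - rxx)
SEM = 20.88 * sqrt(1 - 0.63)
SEM = 20.88 * sqrt(0.37) = 20.88 * 0.608276
SEM = 12.7008

12.7008


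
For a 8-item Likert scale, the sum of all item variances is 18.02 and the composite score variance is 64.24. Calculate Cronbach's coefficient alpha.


alpha = (k/(k-1)) * (1 - sum(si^2)/s_total^2)
= (8/7) * (1 - 18.02/64.24)
alpha = 0.8223

0.8223
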